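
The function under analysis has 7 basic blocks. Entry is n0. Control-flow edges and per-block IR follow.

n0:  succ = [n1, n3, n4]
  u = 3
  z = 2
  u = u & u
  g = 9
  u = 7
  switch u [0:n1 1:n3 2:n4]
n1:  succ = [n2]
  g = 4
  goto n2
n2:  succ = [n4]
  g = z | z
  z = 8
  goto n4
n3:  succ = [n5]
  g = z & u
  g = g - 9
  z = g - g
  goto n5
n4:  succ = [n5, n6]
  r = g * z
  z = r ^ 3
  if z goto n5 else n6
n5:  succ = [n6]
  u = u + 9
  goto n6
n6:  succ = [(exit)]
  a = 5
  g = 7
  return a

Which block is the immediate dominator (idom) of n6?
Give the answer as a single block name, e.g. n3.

Answer: n0

Working:
idom tree: n1←n0 n2←n1 n3←n0 n4←n0 n5←n0 n6←n0
Join-block Dom:
  n4: preds {n0,n2}: {n0} ∩ {n0,n1,n2} = {n0}; idom=n0
  n5: preds {n3,n4}: {n0,n3} ∩ {n0,n4} = {n0}; idom=n0
  n6: preds {n4,n5}: {n0,n4} ∩ {n0,n5} = {n0}; idom=n0

idom(n6) = n0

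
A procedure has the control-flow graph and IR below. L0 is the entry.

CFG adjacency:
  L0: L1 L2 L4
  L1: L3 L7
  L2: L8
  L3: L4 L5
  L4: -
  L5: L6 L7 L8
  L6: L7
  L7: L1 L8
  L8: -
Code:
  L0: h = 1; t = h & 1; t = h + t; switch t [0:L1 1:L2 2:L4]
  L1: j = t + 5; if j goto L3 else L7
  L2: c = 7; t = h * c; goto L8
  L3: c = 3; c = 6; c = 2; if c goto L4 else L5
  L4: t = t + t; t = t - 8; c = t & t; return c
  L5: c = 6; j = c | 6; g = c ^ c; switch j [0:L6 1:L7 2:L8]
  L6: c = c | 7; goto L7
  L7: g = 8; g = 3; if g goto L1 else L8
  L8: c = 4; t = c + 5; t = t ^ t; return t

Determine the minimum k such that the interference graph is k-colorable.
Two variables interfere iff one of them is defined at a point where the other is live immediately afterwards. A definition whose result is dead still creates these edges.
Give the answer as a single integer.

Block summaries:
  L0: {h,t} / ∅
  L1: {j} / {t}
  L2: {c,t} / {h}
  L3: {c} / ∅
  L4: {c,t} / {t}
  L5: {c,g,j} / ∅
  L6: {c} / {c}
  L7: {g} / ∅
  L8: {c,t} / ∅

Backward fixpoint:
  live L0: ∅→{h,t}
  live L1: {t}→{t}
  live L2: {h}→∅
  live L3: {t}→{t}
  live L4: {t}→∅
  live L5: {t}→{c,t}
  live L6: {c,t}→{t}
  live L7: {t}→{t}
  live L8: ∅→∅

Interference:
  c↔{g,h,j,t}
  g↔{c,j,t}
  h↔{c,t}
  j↔{c,g,t}
  t↔{c,g,h,j}

Registers:
  {c,g,j,t} pairwise interfere (4-clique) ⇒ χ ≥ 4
  4-colouring: R0={c}  R1={t}  R2={g,h}  R3={j}
  χ = 4

Answer: 4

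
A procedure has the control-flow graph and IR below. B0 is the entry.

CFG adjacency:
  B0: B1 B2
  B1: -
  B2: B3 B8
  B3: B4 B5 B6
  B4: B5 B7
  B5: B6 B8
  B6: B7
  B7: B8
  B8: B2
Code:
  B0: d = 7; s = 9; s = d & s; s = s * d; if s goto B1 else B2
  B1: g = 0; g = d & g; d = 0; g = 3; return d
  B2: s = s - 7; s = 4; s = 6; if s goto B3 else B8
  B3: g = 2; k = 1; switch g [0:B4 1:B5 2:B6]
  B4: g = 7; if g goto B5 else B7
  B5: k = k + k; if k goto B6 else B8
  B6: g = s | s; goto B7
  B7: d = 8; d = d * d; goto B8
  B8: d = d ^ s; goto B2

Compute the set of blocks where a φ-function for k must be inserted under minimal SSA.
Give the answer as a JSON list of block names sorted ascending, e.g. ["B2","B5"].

idom tree: B1←B0 B2←B0 B3←B2 B4←B3 B5←B3 B6←B3 B7←B3 B8←B2
Dom at joins:
  B2: preds {B0,B8}: {B0} ∩ {B0,B2,B8} = {B0}; idom=B0
  B5: preds {B3,B4}: {B0,B2,B3} ∩ {B0,B2,B3,B4} = {B0,B2,B3}; idom=B3
  B6: preds {B3,B5}: {B0,B2,B3} ∩ {B0,B2,B3,B5} = {B0,B2,B3}; idom=B3
  B7: preds {B4,B6}: {B0,B2,B3,B4} ∩ {B0,B2,B3,B6} = {B0,B2,B3}; idom=B3
  B8: preds {B2,B5,B7}: {B0,B2} ∩ {B0,B2,B3,B5} ∩ {B0,B2,B3,B7} = {B0,B2}; idom=B2

Frontier:
  B2←B0: walk · to B0
  B2←B8: walk B8→B2 to B0
  B5←B3: walk · to B3
  B5←B4: walk B4 to B3
  B6←B3: walk · to B3
  B6←B5: walk B5 to B3
  B7←B4: walk B4 to B3
  B7←B6: walk B6 to B3
  B8←B2: walk · to B2
  B8←B5: walk B5→B3 to B2
  B8←B7: walk B7→B3 to B2
  B0: DF=∅
  B1: DF=∅
  B2: DF={B2}
  B3: DF={B8}
  B4: DF={B5,B7}
  B5: DF={B6,B8}
  B6: DF={B7}
  B7: DF={B8}
  B8: DF={B2}

φ for k: defs {B3,B5}
  DF⁺ = {B2,B6,B7,B8}

Answer: ["B2", "B6", "B7", "B8"]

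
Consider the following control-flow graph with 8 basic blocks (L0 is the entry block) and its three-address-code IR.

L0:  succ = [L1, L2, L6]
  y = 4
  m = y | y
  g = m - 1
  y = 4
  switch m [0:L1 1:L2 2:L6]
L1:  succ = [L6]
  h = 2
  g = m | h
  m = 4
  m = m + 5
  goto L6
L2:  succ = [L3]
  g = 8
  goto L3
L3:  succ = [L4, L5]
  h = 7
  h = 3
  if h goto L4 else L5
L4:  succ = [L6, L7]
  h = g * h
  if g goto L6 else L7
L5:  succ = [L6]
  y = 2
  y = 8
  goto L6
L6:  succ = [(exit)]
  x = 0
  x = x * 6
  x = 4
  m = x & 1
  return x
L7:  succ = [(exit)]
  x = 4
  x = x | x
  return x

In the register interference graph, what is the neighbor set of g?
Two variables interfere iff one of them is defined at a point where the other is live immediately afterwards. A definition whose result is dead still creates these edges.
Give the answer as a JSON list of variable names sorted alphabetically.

Answer: ["h", "m"]

Analysis:
Block summaries:
  L0: {g,m,y} / ∅
  L1: {g,h,m} / {m}
  L2: {g} / ∅
  L3: {h} / ∅
  L4: {h} / {g,h}
  L5: {y} / ∅
  L6: {m,x} / ∅
  L7: {x} / ∅

Liveness:
  L0: in=∅ out={m}
  L1: in={m} out=∅
  L2: in=∅ out={g}
  L3: in={g} out={g,h}
  L4: in={g,h} out=∅
  L5: in=∅ out=∅
  L6: in=∅ out=∅
  L7: in=∅ out=∅

Interference:
  g: {h,m}
  h: {g,m}
  m: {g,h,x,y}
  x: {m}
  y: {m}

N(g) = ["h", "m"]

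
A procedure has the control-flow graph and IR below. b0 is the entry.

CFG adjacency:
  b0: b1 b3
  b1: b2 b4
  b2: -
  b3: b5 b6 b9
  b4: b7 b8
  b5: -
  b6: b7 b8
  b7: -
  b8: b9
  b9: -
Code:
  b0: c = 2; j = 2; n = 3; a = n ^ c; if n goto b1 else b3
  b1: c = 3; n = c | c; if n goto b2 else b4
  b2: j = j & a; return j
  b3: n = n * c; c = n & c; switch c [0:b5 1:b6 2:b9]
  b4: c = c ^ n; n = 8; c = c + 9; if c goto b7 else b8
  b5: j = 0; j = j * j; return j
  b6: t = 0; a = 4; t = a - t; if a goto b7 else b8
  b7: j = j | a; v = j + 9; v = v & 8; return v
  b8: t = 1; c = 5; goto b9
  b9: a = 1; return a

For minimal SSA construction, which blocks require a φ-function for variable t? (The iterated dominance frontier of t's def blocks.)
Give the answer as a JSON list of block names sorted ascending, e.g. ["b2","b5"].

Answer: ["b7", "b8", "b9"]

Working:
idom tree: b1←b0 b2←b1 b3←b0 b4←b1 b5←b3 b6←b3 b7←b0 b8←b0 b9←b0
Join-block Dom:
  b7: preds {b4,b6}: {b0,b1,b4} ∩ {b0,b3,b6} = {b0}; idom=b0
  b8: preds {b4,b6}: {b0,b1,b4} ∩ {b0,b3,b6} = {b0}; idom=b0
  b9: preds {b3,b8}: {b0,b3} ∩ {b0,b8} = {b0}; idom=b0

DF walk-up:
  b7←b4: walk b4→b1 to b0
  b7←b6: walk b6→b3 to b0
  b8←b4: walk b4→b1 to b0
  b8←b6: walk b6→b3 to b0
  b9←b3: walk b3 to b0
  b9←b8: walk b8 to b0
  DF(b0)=∅
  DF(b1)={b7,b8}
  DF(b2)=∅
  DF(b3)={b7,b8,b9}
  DF(b4)={b7,b8}
  DF(b5)=∅
  DF(b6)={b7,b8}
  DF(b7)=∅
  DF(b8)={b9}
  DF(b9)=∅

φ for t: defs {b6,b8}
  DF⁺ = {b7,b8,b9}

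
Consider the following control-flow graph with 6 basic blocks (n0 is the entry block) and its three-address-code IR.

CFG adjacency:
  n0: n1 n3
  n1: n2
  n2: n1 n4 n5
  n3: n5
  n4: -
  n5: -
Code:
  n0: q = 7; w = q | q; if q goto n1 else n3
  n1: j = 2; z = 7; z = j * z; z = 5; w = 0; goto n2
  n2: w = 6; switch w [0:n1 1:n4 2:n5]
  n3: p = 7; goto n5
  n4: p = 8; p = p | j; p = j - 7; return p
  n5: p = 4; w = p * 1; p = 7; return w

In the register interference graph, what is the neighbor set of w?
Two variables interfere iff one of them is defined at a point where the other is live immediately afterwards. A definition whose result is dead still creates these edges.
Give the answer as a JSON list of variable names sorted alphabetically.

Answer: ["j", "p", "q"]

Working:
Per-block:
  n0 def {q,w} use ∅
  n1 def {j,w,z} use ∅
  n2 def {w} use ∅
  n3 def {p} use ∅
  n4 def {p} use {j}
  n5 def {p,w} use ∅

Live sets:
  live n0: ∅→∅
  live n1: ∅→{j}
  live n2: {j}→{j}
  live n3: ∅→∅
  live n4: {j}→∅
  live n5: ∅→∅

Interference:
  j: {p,w,z}
  p: {j,w}
  q: {w}
  w: {j,p,q}
  z: {j}

N(w) = ["j", "p", "q"]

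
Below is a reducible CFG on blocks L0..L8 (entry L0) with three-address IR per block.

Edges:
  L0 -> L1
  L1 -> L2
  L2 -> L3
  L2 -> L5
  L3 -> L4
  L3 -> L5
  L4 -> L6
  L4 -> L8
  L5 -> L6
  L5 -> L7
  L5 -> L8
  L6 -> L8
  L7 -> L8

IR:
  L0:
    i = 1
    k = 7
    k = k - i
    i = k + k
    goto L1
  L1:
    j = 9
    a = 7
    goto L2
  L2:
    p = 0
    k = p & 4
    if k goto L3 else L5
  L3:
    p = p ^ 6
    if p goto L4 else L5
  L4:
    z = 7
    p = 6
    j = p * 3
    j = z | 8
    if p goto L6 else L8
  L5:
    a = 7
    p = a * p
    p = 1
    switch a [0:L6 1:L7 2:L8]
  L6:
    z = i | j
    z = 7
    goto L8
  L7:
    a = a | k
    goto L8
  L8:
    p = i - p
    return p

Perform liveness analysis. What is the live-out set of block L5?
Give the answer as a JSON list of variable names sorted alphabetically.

Answer: ["a", "i", "j", "k", "p"]

Analysis:
Per-block:
  L0: def={i,k} ue=∅
  L1: def={a,j} ue=∅
  L2: def={k,p} ue=∅
  L3: def={p} ue={p}
  L4: def={j,p,z} ue=∅
  L5: def={a,p} ue={p}
  L6: def={z} ue={i,j}
  L7: def={a} ue={a,k}
  L8: def={p} ue={i,p}

Liveness:
  L0 li=∅ lo={i}
  L1 li={i} lo={i,j}
  L2 li={i,j} lo={i,j,k,p}
  L3 li={i,j,k,p} lo={i,j,k,p}
  L4 li={i} lo={i,j,p}
  L5 li={i,j,k,p} lo={a,i,j,k,p}
  L6 li={i,j,p} lo={i,p}
  L7 li={a,i,k,p} lo={i,p}
  L8 li={i,p} lo=∅

live-out(L5) = ["a", "i", "j", "k", "p"]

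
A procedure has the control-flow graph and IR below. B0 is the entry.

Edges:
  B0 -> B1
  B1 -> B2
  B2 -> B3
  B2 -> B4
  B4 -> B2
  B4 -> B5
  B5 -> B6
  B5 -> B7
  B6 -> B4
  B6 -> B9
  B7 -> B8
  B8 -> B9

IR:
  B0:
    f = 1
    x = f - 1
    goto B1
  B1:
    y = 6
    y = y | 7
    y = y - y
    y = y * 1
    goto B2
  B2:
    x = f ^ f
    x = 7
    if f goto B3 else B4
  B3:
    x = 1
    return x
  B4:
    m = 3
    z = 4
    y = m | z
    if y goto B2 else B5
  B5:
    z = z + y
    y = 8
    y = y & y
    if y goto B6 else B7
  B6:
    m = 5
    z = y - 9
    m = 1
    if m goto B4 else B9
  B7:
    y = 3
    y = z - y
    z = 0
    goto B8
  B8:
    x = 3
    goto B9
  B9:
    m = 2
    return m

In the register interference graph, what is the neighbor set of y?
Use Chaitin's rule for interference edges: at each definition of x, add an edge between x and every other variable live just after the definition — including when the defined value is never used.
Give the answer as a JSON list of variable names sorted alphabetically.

Answer: ["f", "m", "z"]

Working:
Per-block:
  B0: def={f,x} ue=∅
  B1: def={y} ue=∅
  B2: def={x} ue={f}
  B3: def={x} ue=∅
  B4: def={m,y,z} ue=∅
  B5: def={y,z} ue={y,z}
  B6: def={m,z} ue={y}
  B7: def={y,z} ue={z}
  B8: def={x} ue=∅
  B9: def={m} ue=∅

Backward fixpoint:
  live B0: ∅→{f}
  live B1: {f}→{f}
  live B2: {f}→{f}
  live B3: ∅→∅
  live B4: {f}→{f,y,z}
  live B5: {f,y,z}→{f,y,z}
  live B6: {f,y}→{f}
  live B7: {z}→∅
  live B8: ∅→∅
  live B9: ∅→∅

Conflict graph:
  f: {m,x,y,z}
  m: {f,y,z}
  x: {f}
  y: {f,m,z}
  z: {f,m,y}

N(y) = ["f", "m", "z"]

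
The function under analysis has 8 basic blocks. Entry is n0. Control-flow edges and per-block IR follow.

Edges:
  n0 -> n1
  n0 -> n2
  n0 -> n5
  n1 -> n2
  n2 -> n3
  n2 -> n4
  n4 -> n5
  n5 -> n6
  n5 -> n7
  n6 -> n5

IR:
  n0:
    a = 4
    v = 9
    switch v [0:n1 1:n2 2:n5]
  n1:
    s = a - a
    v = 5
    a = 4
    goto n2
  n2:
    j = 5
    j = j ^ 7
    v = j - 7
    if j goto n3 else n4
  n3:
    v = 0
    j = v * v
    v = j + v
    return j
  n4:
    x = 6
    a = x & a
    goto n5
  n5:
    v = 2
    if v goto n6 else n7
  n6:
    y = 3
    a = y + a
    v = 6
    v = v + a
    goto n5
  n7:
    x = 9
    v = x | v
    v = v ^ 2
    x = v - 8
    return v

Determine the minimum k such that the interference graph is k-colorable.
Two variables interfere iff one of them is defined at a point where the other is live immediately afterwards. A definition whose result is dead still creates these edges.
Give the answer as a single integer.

Block summaries:
  n0: def={a,v} ue=∅
  n1: def={a,s,v} ue={a}
  n2: def={j,v} ue=∅
  n3: def={j,v} ue=∅
  n4: def={a,x} ue={a}
  n5: def={v} ue=∅
  n6: def={a,v,y} ue={a}
  n7: def={v,x} ue={v}

Backward fixpoint:
  live n0: ∅→{a}
  live n1: {a}→{a}
  live n2: {a}→{a}
  live n3: ∅→∅
  live n4: {a}→{a}
  live n5: {a}→{a,v}
  live n6: {a}→{a}
  live n7: {v}→∅

Interfere edges:
  a: {j,v,x,y}
  j: {a,v}
  s: ∅
  v: {a,j,x}
  x: {a,v}
  y: {a}

Chromatic number:
  lower bound: {a,j,v} mutually conflict ⇒ χ ≥ 3
  assign a→r0 j→r2 s→r0 v→r1 x→r2 y→r1 — no edge inside a register ⇒ χ ≤ 3
  χ = 3

Answer: 3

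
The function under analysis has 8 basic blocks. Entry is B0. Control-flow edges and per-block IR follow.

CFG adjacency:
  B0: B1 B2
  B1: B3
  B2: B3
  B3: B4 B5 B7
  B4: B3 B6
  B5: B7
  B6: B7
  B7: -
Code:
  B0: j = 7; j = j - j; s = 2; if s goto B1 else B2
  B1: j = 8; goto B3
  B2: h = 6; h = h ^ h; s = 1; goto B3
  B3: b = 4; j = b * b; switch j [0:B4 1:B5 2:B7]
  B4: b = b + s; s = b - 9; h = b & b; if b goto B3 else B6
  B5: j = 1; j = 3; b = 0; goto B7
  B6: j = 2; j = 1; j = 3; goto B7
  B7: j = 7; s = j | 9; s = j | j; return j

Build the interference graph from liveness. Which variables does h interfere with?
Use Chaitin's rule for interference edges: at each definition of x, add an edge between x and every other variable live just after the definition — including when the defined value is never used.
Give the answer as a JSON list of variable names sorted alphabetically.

Per-block:
  B0: {j,s} / ∅
  B1: {j} / ∅
  B2: {h,s} / ∅
  B3: {b,j} / ∅
  B4: {b,h,s} / {b,s}
  B5: {b,j} / ∅
  B6: {j} / ∅
  B7: {j,s} / ∅

Liveness:
  B0: in=∅ out={s}
  B1: in={s} out={s}
  B2: in=∅ out={s}
  B3: in={s} out={b,s}
  B4: in={b,s} out={s}
  B5: in=∅ out=∅
  B6: in=∅ out=∅
  B7: in=∅ out=∅

Interference:
  b: {h,j,s}
  h: {b,s}
  j: {b,s}
  s: {b,h,j}

N(h) = ["b", "s"]

Answer: ["b", "s"]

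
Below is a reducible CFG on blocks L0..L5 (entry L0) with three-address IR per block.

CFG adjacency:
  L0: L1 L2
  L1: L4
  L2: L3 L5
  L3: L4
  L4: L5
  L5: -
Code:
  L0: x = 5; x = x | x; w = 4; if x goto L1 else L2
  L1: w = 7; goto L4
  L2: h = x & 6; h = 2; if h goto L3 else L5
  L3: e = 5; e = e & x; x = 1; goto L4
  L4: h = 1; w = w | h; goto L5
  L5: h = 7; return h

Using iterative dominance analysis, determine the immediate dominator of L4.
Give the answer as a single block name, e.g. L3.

Answer: L0

Working:
idom tree: L1←L0 L2←L0 L3←L2 L4←L0 L5←L0
Join-block Dom:
  L4: preds {L1,L3}: {L0,L1} ∩ {L0,L2,L3} = {L0}; idom=L0
  L5: preds {L2,L4}: {L0,L2} ∩ {L0,L4} = {L0}; idom=L0

idom(L4) = L0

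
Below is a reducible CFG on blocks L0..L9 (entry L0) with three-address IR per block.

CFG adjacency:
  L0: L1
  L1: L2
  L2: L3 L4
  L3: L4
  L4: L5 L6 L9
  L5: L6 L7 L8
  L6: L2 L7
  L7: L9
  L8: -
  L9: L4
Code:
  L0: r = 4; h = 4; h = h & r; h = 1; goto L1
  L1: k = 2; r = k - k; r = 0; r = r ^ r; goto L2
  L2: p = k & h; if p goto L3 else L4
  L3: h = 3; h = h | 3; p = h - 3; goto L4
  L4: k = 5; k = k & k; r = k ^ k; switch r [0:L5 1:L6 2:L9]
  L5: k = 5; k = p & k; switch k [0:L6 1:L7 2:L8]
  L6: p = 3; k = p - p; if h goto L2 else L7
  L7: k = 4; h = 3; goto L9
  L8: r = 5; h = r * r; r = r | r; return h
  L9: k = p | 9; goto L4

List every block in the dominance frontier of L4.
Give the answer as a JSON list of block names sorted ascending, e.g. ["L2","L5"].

idom tree: L1←L0 L2←L1 L3←L2 L4←L2 L5←L4 L6←L4 L7←L4 L8←L5 L9←L4
Join-block Dom:
  L2: preds {L1,L6}: {L0,L1} ∩ {L0,L1,L2,L4,L6} = {L0,L1}; idom=L1
  L4: preds {L2,L3,L9}: {L0,L1,L2} ∩ {L0,L1,L2,L3} ∩ {L0,L1,L2,L4,L9} = {L0,L1,L2}; idom=L2
  L6: preds {L4,L5}: {L0,L1,L2,L4} ∩ {L0,L1,L2,L4,L5} = {L0,L1,L2,L4}; idom=L4
  L7: preds {L5,L6}: {L0,L1,L2,L4,L5} ∩ {L0,L1,L2,L4,L6} = {L0,L1,L2,L4}; idom=L4
  L9: preds {L4,L7}: {L0,L1,L2,L4} ∩ {L0,L1,L2,L4,L7} = {L0,L1,L2,L4}; idom=L4

Frontier:
  L2←L1: walk · to L1
  L2←L6: walk L6→L4→L2 to L1
  L4←L2: walk · to L2
  L4←L3: walk L3 to L2
  L4←L9: walk L9→L4 to L2
  L6←L4: walk · to L4
  L6←L5: walk L5 to L4
  L7←L5: walk L5 to L4
  L7←L6: walk L6 to L4
  L9←L4: walk · to L4
  L9←L7: walk L7 to L4
  L0: DF=∅
  L1: DF=∅
  L2: DF={L2}
  L3: DF={L4}
  L4: DF={L2,L4}
  L5: DF={L6,L7}
  L6: DF={L2,L7}
  L7: DF={L9}
  L8: DF=∅
  L9: DF={L4}

DF(L4) = ["L2", "L4"]

Answer: ["L2", "L4"]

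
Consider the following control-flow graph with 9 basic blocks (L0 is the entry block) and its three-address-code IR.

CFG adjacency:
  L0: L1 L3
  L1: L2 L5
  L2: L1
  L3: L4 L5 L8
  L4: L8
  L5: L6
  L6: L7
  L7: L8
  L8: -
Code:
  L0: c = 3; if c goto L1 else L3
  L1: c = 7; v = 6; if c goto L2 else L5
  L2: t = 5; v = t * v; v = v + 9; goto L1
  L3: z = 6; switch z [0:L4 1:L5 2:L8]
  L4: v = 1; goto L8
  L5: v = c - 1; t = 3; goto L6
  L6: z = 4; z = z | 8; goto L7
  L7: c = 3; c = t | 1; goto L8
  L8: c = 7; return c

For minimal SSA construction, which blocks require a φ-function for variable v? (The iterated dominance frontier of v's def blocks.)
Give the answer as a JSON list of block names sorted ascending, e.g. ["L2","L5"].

Answer: ["L1", "L5", "L8"]

Derivation:
idom tree: L1←L0 L2←L1 L3←L0 L4←L3 L5←L0 L6←L5 L7←L6 L8←L0
Dom∩ at merges:
  L1: preds {L0,L2}: {L0} ∩ {L0,L1,L2} = {L0}; idom=L0
  L5: preds {L1,L3}: {L0,L1} ∩ {L0,L3} = {L0}; idom=L0
  L8: preds {L3,L4,L7}: {L0,L3} ∩ {L0,L3,L4} ∩ {L0,L5,L6,L7} = {L0}; idom=L0

DF walk-up:
  L1←L0: walk · to L0
  L1←L2: walk L2→L1 to L0
  L5←L1: walk L1 to L0
  L5←L3: walk L3 to L0
  L8←L3: walk L3 to L0
  L8←L4: walk L4→L3 to L0
  L8←L7: walk L7→L6→L5 to L0
  L0 → ∅
  L1 → {L1,L5}
  L2 → {L1}
  L3 → {L5,L8}
  L4 → {L8}
  L5 → {L8}
  L6 → {L8}
  L7 → {L8}
  L8 → ∅

φ for v: defs {L1,L2,L4,L5}
  DF⁺ = {L1,L5,L8}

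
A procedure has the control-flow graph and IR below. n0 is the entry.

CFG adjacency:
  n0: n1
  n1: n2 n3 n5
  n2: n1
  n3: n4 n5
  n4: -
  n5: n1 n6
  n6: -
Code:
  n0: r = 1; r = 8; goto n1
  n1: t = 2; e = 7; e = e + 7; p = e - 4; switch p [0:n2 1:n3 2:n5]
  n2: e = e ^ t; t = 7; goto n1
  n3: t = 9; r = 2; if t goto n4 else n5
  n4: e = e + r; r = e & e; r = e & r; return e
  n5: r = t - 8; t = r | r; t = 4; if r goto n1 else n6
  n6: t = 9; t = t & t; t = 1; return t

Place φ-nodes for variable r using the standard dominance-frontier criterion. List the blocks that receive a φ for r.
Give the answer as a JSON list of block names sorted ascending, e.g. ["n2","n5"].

Answer: ["n1", "n5"]

Working:
idom tree: n1←n0 n2←n1 n3←n1 n4←n3 n5←n1 n6←n5
Dom∩ at merges:
  n1: preds {n0,n2,n5}: {n0} ∩ {n0,n1,n2} ∩ {n0,n1,n5} = {n0}; idom=n0
  n5: preds {n1,n3}: {n0,n1} ∩ {n0,n1,n3} = {n0,n1}; idom=n1

Frontier:
  n1←n0: walk · to n0
  n1←n2: walk n2→n1 to n0
  n1←n5: walk n5→n1 to n0
  n5←n1: walk · to n1
  n5←n3: walk n3 to n1
  DF(n0)=∅
  DF(n1)={n1}
  DF(n2)={n1}
  DF(n3)={n5}
  DF(n4)=∅
  DF(n5)={n1}
  DF(n6)=∅

φ for r: defs {n0,n3,n4,n5}
  DF⁺ = {n1,n5}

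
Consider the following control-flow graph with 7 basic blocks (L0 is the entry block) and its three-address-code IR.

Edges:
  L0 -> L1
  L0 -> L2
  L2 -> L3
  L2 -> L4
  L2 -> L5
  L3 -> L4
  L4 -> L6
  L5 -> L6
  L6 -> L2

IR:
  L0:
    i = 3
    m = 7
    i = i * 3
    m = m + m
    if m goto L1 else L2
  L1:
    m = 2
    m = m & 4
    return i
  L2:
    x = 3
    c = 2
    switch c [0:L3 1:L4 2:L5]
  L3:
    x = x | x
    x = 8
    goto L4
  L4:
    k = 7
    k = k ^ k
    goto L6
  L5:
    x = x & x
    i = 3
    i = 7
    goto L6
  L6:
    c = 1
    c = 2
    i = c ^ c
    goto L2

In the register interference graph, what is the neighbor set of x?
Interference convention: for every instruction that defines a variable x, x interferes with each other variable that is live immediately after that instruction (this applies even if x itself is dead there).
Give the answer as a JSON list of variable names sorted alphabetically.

Answer: ["c"]

Analysis:
Per-block:
  L0 def {i,m} use ∅
  L1 def {m} use {i}
  L2 def {c,x} use ∅
  L3 def {x} use {x}
  L4 def {k} use ∅
  L5 def {i,x} use {x}
  L6 def {c,i} use ∅

Backward fixpoint:
  L0: in=∅ out={i}
  L1: in={i} out=∅
  L2: in=∅ out={x}
  L3: in={x} out=∅
  L4: in=∅ out=∅
  L5: in={x} out=∅
  L6: in=∅ out=∅

Interfere edges:
  c: {x}
  i: {m}
  k: ∅
  m: {i}
  x: {c}

N(x) = ["c"]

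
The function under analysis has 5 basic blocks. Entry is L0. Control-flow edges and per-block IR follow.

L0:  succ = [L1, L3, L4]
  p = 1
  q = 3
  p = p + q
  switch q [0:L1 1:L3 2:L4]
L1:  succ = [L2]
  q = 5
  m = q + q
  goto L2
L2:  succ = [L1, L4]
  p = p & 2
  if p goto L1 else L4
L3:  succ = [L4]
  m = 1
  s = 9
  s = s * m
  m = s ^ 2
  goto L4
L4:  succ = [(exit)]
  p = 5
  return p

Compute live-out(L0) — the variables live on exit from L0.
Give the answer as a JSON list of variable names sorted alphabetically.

Answer: ["p"]

Derivation:
def/use:
  L0 def {p,q} use ∅
  L1 def {m,q} use ∅
  L2 def {p} use {p}
  L3 def {m,s} use ∅
  L4 def {p} use ∅

Live sets:
  live L0: ∅→{p}
  live L1: {p}→{p}
  live L2: {p}→{p}
  live L3: ∅→∅
  live L4: ∅→∅

live-out(L0) = ["p"]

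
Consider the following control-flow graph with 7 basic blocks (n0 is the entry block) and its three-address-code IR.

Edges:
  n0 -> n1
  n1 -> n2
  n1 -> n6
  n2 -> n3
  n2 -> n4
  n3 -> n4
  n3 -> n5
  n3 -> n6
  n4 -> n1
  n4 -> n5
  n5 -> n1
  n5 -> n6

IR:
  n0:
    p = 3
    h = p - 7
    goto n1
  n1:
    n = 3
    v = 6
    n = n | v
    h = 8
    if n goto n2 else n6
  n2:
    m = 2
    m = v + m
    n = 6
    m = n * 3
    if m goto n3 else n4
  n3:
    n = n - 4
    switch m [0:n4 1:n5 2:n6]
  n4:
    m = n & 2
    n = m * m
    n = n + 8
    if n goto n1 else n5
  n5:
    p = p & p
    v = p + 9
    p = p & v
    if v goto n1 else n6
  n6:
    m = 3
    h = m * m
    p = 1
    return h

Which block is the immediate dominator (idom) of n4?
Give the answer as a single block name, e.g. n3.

Answer: n2

Derivation:
idom tree: n1←n0 n2←n1 n3←n2 n4←n2 n5←n2 n6←n1
Dom at joins:
  n1: preds {n0,n4,n5}: {n0} ∩ {n0,n1,n2,n4} ∩ {n0,n1,n2,n5} = {n0}; idom=n0
  n4: preds {n2,n3}: {n0,n1,n2} ∩ {n0,n1,n2,n3} = {n0,n1,n2}; idom=n2
  n5: preds {n3,n4}: {n0,n1,n2,n3} ∩ {n0,n1,n2,n4} = {n0,n1,n2}; idom=n2
  n6: preds {n1,n3,n5}: {n0,n1} ∩ {n0,n1,n2,n3} ∩ {n0,n1,n2,n5} = {n0,n1}; idom=n1

idom(n4) = n2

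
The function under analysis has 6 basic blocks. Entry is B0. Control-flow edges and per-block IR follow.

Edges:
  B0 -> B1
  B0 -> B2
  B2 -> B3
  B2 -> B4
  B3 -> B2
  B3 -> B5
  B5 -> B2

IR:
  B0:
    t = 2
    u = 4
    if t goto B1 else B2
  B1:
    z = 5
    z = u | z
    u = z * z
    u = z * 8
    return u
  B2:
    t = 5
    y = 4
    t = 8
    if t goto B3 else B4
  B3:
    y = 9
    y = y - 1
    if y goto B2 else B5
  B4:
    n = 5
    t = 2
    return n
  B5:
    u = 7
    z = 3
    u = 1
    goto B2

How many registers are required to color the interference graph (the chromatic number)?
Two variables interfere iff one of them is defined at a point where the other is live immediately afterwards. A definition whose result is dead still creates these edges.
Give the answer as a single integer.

def/use:
  B0: def={t,u} ue=∅
  B1: def={u,z} ue={u}
  B2: def={t,y} ue=∅
  B3: def={y} ue=∅
  B4: def={n,t} ue=∅
  B5: def={u,z} ue=∅

Live sets:
  B0 li=∅ lo={u}
  B1 li={u} lo=∅
  B2 li=∅ lo=∅
  B3 li=∅ lo=∅
  B4 li=∅ lo=∅
  B5 li=∅ lo=∅

Interfere edges:
  n — {t}
  t — {n,u}
  u — {t,z}
  y — ∅
  z — {u}

Colouring:
  lower bound: {n,t} mutually conflict ⇒ χ ≥ 2
  2-colouring: c0={t,y,z}  c1={n,u}
  χ = 2

Answer: 2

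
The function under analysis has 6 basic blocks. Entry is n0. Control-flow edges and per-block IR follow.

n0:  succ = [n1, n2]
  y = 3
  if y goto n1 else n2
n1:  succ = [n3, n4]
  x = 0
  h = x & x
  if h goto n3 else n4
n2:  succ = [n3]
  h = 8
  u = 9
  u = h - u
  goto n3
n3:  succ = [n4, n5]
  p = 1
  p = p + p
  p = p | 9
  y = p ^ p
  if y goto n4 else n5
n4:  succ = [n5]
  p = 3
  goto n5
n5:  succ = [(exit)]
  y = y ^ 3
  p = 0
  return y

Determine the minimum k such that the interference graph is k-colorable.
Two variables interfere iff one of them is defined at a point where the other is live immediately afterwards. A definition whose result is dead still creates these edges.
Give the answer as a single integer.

Answer: 2

Derivation:
Per-block:
  n0 def {y} use ∅
  n1 def {h,x} use ∅
  n2 def {h,u} use ∅
  n3 def {p,y} use ∅
  n4 def {p} use ∅
  n5 def {p,y} use {y}

Backward fixpoint:
  n0 li=∅ lo={y}
  n1 li={y} lo={y}
  n2 li=∅ lo=∅
  n3 li=∅ lo={y}
  n4 li={y} lo={y}
  n5 li={y} lo=∅

Interfere edges:
  h: {u,y}
  p: {y}
  u: {h}
  x: {y}
  y: {h,p,x}

Registers:
  clique {h,u} ⇒ need ≥ 2
  assign h→R1 p→R1 u→R0 x→R1 y→R0 — no edge inside a register ⇒ χ ≤ 2
  χ = 2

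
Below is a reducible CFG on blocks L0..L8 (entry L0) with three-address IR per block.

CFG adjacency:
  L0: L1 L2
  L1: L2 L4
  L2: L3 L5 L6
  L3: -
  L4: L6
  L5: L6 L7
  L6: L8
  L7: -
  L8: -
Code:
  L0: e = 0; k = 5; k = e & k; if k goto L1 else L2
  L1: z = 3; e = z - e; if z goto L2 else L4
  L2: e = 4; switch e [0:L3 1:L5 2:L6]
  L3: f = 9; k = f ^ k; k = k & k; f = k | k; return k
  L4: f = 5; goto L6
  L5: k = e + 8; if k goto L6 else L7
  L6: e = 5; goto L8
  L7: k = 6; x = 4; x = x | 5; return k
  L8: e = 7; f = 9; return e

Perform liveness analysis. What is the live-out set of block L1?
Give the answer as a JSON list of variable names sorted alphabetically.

def/use:
  L0 def {e,k} use ∅
  L1 def {e,z} use {e}
  L2 def {e} use ∅
  L3 def {f,k} use {k}
  L4 def {f} use ∅
  L5 def {k} use {e}
  L6 def {e} use ∅
  L7 def {k,x} use ∅
  L8 def {e,f} use ∅

Liveness:
  live L0: ∅→{e,k}
  live L1: {e,k}→{k}
  live L2: {k}→{e,k}
  live L3: {k}→∅
  live L4: ∅→∅
  live L5: {e}→∅
  live L6: ∅→∅
  live L7: ∅→∅
  live L8: ∅→∅

live-out(L1) = ["k"]

Answer: ["k"]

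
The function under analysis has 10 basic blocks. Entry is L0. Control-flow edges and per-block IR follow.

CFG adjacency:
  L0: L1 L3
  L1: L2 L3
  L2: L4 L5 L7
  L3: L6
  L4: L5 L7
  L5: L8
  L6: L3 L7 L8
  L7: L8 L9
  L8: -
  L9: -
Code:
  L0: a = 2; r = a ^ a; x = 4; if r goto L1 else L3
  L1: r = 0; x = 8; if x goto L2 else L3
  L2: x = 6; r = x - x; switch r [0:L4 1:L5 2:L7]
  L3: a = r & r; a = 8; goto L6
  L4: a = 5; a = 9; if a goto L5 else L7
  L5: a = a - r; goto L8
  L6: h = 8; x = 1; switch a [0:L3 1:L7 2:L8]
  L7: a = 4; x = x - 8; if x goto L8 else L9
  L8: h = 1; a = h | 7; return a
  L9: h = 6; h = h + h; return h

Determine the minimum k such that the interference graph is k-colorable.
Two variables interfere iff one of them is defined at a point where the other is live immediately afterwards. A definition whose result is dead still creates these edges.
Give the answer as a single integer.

Answer: 3

Derivation:
Per-block:
  L0: {a,r,x} / ∅
  L1: {r,x} / ∅
  L2: {r,x} / ∅
  L3: {a} / {r}
  L4: {a} / ∅
  L5: {a} / {a,r}
  L6: {h,x} / {a}
  L7: {a,x} / {x}
  L8: {a,h} / ∅
  L9: {h} / ∅

Liveness:
  live L0: ∅→{a,r}
  live L1: {a}→{a,r}
  live L2: {a}→{a,r,x}
  live L3: {r}→{a,r}
  live L4: {r,x}→{a,r,x}
  live L5: {a,r}→∅
  live L6: {a,r}→{r,x}
  live L7: {x}→∅
  live L8: ∅→∅
  live L9: ∅→∅

Interfere edges:
  a: {h,r,x}
  h: {a,r}
  r: {a,h,x}
  x: {a,r}

Chromatic number:
  lower bound: {a,h,r} mutually conflict ⇒ χ ≥ 3
  3-colouring: r0={a}  r1={r}  r2={h,x}
  χ = 3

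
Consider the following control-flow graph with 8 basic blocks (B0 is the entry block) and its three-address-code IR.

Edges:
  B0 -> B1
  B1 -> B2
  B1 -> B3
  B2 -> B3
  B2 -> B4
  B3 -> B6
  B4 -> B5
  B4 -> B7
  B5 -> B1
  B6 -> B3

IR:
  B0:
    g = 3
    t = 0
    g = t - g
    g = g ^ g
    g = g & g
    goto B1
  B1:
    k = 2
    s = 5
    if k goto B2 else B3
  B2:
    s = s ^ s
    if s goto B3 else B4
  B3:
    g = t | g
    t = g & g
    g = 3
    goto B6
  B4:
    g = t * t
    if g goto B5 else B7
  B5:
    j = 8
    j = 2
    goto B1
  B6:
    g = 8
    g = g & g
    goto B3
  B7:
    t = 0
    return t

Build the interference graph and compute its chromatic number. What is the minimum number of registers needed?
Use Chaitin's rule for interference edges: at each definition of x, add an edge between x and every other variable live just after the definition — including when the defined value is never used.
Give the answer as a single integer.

Answer: 4

Analysis:
Block summaries:
  B0: {g,t} / ∅
  B1: {k,s} / ∅
  B2: {s} / {s}
  B3: {g,t} / {g,t}
  B4: {g} / {t}
  B5: {j} / ∅
  B6: {g} / ∅
  B7: {t} / ∅

Backward fixpoint:
  live B0: ∅→{g,t}
  live B1: {g,t}→{g,s,t}
  live B2: {g,s,t}→{g,t}
  live B3: {g,t}→{t}
  live B4: {t}→{g,t}
  live B5: {g,t}→{g,t}
  live B6: {t}→{g,t}
  live B7: ∅→∅

Interference:
  g — {j,k,s,t}
  j — {g,t}
  k — {g,s,t}
  s — {g,k,t}
  t — {g,j,k,s}

Chromatic number:
  clique {g,k,s,t} ⇒ need ≥ 4
  4-colouring: c0={g}  c1={t}  c2={j,k}  c3={s}
  χ = 4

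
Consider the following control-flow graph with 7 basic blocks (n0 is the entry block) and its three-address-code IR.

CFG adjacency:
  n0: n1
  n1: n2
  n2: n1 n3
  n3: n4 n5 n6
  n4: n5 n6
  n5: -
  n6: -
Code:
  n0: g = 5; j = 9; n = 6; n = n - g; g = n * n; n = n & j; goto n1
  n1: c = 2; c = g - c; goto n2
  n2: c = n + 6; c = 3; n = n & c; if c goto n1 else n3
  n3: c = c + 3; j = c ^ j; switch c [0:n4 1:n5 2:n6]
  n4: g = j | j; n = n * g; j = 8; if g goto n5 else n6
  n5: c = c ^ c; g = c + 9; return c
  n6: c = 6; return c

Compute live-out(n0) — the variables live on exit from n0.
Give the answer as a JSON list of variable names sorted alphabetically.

def/use:
  n0 def {g,j,n} use ∅
  n1 def {c} use {g}
  n2 def {c,n} use {n}
  n3 def {c,j} use {c,j}
  n4 def {g,j,n} use {j,n}
  n5 def {c,g} use {c}
  n6 def {c} use ∅

Live sets:
  n0: in=∅ out={g,j,n}
  n1: in={g,j,n} out={g,j,n}
  n2: in={g,j,n} out={c,g,j,n}
  n3: in={c,j,n} out={c,j,n}
  n4: in={c,j,n} out={c}
  n5: in={c} out=∅
  n6: in=∅ out=∅

live-out(n0) = ["g", "j", "n"]

Answer: ["g", "j", "n"]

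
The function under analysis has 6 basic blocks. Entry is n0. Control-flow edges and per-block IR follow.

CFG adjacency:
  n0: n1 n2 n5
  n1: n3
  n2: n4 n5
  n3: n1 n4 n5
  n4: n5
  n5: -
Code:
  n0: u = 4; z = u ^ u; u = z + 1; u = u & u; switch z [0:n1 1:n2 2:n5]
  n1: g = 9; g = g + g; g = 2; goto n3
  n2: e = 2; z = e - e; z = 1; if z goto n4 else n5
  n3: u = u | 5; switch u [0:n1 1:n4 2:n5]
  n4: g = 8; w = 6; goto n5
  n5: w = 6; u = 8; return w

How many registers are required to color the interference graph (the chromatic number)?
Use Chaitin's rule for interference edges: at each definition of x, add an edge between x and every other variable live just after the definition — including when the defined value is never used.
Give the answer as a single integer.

Answer: 2

Derivation:
Block summaries:
  n0: {u,z} / ∅
  n1: {g} / ∅
  n2: {e,z} / ∅
  n3: {u} / {u}
  n4: {g,w} / ∅
  n5: {u,w} / ∅

Liveness:
  n0: in=∅ out={u}
  n1: in={u} out={u}
  n2: in=∅ out=∅
  n3: in={u} out={u}
  n4: in=∅ out=∅
  n5: in=∅ out=∅

Interference:
  e: ∅
  g: {u}
  u: {g,w,z}
  w: {u}
  z: {u}

Colouring:
  {g,u} pairwise interfere (2-clique) ⇒ χ ≥ 2
  2-colouring: R0={e,u}  R1={g,w,z}
  χ = 2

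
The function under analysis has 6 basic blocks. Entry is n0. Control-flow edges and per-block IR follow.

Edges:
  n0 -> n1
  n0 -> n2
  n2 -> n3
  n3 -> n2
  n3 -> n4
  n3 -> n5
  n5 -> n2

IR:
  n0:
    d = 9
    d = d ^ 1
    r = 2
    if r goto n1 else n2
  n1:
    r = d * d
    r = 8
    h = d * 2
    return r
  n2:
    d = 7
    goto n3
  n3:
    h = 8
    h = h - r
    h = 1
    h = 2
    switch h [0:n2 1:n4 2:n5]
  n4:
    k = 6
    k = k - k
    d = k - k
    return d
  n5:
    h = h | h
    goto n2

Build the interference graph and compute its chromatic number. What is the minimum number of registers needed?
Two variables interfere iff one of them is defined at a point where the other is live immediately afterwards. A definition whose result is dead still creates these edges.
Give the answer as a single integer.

Per-block:
  n0: {d,r} / ∅
  n1: {h,r} / {d}
  n2: {d} / ∅
  n3: {h} / {r}
  n4: {d,k} / ∅
  n5: {h} / {h}

Live sets:
  n0: in=∅ out={d,r}
  n1: in={d} out=∅
  n2: in={r} out={r}
  n3: in={r} out={h,r}
  n4: in=∅ out=∅
  n5: in={h,r} out={r}

Conflict graph:
  d — {r}
  h — {r}
  k — ∅
  r — {d,h}

Registers:
  clique {d,r} ⇒ need ≥ 2
  assign d→c1 h→c1 k→c0 r→c0 — no edge inside a register ⇒ χ ≤ 2
  χ = 2

Answer: 2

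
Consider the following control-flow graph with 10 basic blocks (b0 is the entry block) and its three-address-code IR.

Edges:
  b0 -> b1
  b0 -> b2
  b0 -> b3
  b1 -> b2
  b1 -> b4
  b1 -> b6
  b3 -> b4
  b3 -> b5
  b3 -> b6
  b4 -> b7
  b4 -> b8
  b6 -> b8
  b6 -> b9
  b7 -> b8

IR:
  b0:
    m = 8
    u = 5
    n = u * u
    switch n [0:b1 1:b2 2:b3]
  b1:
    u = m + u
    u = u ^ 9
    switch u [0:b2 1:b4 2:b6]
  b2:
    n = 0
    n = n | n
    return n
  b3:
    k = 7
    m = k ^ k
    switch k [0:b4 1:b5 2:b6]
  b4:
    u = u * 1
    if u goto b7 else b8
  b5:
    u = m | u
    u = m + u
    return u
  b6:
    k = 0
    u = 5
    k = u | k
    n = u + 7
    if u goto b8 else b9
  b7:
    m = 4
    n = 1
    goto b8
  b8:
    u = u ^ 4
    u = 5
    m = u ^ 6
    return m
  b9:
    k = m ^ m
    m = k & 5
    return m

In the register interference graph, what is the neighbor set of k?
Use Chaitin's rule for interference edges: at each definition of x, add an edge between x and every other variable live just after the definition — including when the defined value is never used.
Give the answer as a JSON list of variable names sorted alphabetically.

def/use:
  b0 def {m,n,u} use ∅
  b1 def {u} use {m,u}
  b2 def {n} use ∅
  b3 def {k,m} use ∅
  b4 def {u} use {u}
  b5 def {u} use {m,u}
  b6 def {k,n,u} use ∅
  b7 def {m,n} use ∅
  b8 def {m,u} use {u}
  b9 def {k,m} use {m}

Liveness:
  b0 li=∅ lo={m,u}
  b1 li={m,u} lo={m,u}
  b2 li=∅ lo=∅
  b3 li={u} lo={m,u}
  b4 li={u} lo={u}
  b5 li={m,u} lo=∅
  b6 li={m} lo={m,u}
  b7 li={u} lo={u}
  b8 li={u} lo=∅
  b9 li={m} lo=∅

Conflict graph:
  k↔{m,u}
  m↔{k,n,u}
  n↔{m,u}
  u↔{k,m,n}

N(k) = ["m", "u"]

Answer: ["m", "u"]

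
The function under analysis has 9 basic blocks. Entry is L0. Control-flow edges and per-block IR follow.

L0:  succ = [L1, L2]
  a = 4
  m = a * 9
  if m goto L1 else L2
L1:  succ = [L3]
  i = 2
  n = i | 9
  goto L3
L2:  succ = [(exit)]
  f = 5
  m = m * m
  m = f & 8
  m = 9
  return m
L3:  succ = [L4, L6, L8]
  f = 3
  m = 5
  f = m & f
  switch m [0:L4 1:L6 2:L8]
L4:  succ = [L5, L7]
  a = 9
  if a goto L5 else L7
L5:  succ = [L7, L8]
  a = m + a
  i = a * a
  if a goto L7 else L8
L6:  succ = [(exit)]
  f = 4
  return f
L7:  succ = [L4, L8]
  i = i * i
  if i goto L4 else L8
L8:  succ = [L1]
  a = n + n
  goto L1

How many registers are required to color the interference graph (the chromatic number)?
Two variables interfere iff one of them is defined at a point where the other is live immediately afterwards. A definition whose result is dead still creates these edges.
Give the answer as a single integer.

Block summaries:
  L0: def={a,m} ue=∅
  L1: def={i,n} ue=∅
  L2: def={f,m} ue={m}
  L3: def={f,m} ue=∅
  L4: def={a} ue=∅
  L5: def={a,i} ue={a,m}
  L6: def={f} ue=∅
  L7: def={i} ue={i}
  L8: def={a} ue={n}

Live sets:
  live L0: ∅→{m}
  live L1: ∅→{i,n}
  live L2: {m}→∅
  live L3: {i,n}→{i,m,n}
  live L4: {i,m,n}→{a,i,m,n}
  live L5: {a,m,n}→{i,m,n}
  live L6: ∅→∅
  live L7: {i,m,n}→{i,m,n}
  live L8: {n}→∅

Conflict graph:
  a↔{i,m,n}
  f↔{i,m,n}
  i↔{a,f,m,n}
  m↔{a,f,i,n}
  n↔{a,f,i,m}

Chromatic number:
  lower bound: {a,i,m,n} mutually conflict ⇒ χ ≥ 4
  4-colouring: R0={i}  R1={m}  R2={n}  R3={a,f}
  χ = 4

Answer: 4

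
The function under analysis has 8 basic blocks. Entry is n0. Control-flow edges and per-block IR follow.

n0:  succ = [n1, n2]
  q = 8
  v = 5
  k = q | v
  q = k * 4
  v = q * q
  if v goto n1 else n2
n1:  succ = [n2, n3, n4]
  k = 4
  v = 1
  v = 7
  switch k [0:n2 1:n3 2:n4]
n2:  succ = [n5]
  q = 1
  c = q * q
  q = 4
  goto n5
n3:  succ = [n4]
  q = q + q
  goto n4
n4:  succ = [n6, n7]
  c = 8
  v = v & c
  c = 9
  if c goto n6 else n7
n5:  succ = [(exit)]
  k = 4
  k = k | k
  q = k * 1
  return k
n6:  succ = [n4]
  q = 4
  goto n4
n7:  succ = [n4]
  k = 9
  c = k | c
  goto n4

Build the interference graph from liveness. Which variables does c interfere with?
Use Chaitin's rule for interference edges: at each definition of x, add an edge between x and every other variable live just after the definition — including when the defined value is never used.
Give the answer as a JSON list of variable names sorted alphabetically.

Answer: ["k", "v"]

Analysis:
def/use:
  n0 def {k,q,v} use ∅
  n1 def {k,v} use ∅
  n2 def {c,q} use ∅
  n3 def {q} use {q}
  n4 def {c,v} use {v}
  n5 def {k,q} use ∅
  n6 def {q} use ∅
  n7 def {c,k} use {c}

Liveness:
  live n0: ∅→{q}
  live n1: {q}→{q,v}
  live n2: ∅→∅
  live n3: {q,v}→{v}
  live n4: {v}→{c,v}
  live n5: ∅→∅
  live n6: {v}→{v}
  live n7: {c,v}→{v}

Interference:
  c: {k,v}
  k: {c,q,v}
  q: {k,v}
  v: {c,k,q}

N(c) = ["k", "v"]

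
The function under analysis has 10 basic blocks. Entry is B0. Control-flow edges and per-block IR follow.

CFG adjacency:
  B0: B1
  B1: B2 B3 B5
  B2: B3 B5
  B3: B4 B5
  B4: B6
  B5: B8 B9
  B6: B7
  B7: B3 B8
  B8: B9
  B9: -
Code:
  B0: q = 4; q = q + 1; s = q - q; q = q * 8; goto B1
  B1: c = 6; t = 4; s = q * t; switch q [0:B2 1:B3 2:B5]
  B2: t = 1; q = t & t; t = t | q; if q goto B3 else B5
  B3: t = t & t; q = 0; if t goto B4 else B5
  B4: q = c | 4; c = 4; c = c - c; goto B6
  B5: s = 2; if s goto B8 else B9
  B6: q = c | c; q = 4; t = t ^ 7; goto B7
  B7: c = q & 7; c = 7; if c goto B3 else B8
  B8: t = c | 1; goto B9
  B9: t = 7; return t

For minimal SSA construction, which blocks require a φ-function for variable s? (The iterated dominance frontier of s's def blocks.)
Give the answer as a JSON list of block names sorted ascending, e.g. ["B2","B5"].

idom tree: B1←B0 B2←B1 B3←B1 B4←B3 B5←B1 B6←B4 B7←B6 B8←B1 B9←B1
Dom at joins:
  B3: preds {B1,B2,B7}: {B0,B1} ∩ {B0,B1,B2} ∩ {B0,B1,B3,B4,B6,B7} = {B0,B1}; idom=B1
  B5: preds {B1,B2,B3}: {B0,B1} ∩ {B0,B1,B2} ∩ {B0,B1,B3} = {B0,B1}; idom=B1
  B8: preds {B5,B7}: {B0,B1,B5} ∩ {B0,B1,B3,B4,B6,B7} = {B0,B1}; idom=B1
  B9: preds {B5,B8}: {B0,B1,B5} ∩ {B0,B1,B8} = {B0,B1}; idom=B1

Frontier:
  join B3 pred B1: · stop@B1
  join B3 pred B2: B2 stop@B1
  join B3 pred B7: B7→B6→B4→B3 stop@B1
  join B5 pred B1: · stop@B1
  join B5 pred B2: B2 stop@B1
  join B5 pred B3: B3 stop@B1
  join B8 pred B5: B5 stop@B1
  join B8 pred B7: B7→B6→B4→B3 stop@B1
  join B9 pred B5: B5 stop@B1
  join B9 pred B8: B8 stop@B1
  B0 → ∅
  B1 → ∅
  B2 → {B3,B5}
  B3 → {B3,B5,B8}
  B4 → {B3,B8}
  B5 → {B8,B9}
  B6 → {B3,B8}
  B7 → {B3,B8}
  B8 → {B9}
  B9 → ∅

φ for s: defs {B0,B1,B5}
  DF⁺ = {B8,B9}

Answer: ["B8", "B9"]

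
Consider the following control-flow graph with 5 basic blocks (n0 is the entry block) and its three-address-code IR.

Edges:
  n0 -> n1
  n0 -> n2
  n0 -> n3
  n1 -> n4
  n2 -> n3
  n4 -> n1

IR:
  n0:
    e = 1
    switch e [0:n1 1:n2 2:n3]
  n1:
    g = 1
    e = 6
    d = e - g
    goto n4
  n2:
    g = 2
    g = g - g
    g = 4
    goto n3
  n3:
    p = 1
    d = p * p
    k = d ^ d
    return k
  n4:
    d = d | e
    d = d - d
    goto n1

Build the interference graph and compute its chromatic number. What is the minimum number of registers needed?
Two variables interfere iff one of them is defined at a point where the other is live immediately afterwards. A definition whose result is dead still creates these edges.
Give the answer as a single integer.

Answer: 2

Derivation:
Block summaries:
  n0: def={e} ue=∅
  n1: def={d,e,g} ue=∅
  n2: def={g} ue=∅
  n3: def={d,k,p} ue=∅
  n4: def={d} ue={d,e}

Live sets:
  n0 li=∅ lo=∅
  n1 li=∅ lo={d,e}
  n2 li=∅ lo=∅
  n3 li=∅ lo=∅
  n4 li={d,e} lo=∅

Conflict graph:
  d — {e}
  e — {d,g}
  g — {e}
  k — ∅
  p — ∅

Registers:
  {d,e} pairwise interfere (2-clique) ⇒ χ ≥ 2
  assign d→r1 e→r0 g→r1 k→r0 p→r0 — no edge inside a register ⇒ χ ≤ 2
  χ = 2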